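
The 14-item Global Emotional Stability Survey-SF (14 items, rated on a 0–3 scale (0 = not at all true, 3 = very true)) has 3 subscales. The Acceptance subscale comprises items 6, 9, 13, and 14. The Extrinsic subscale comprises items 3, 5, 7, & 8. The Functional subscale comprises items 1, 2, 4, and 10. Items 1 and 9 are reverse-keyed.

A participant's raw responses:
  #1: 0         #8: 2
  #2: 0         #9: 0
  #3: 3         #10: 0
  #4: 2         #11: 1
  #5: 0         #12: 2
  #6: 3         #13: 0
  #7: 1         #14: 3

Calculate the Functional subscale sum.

Functional items: 1, 2, 4, 10.
Of these, item 1 is reverse-keyed; on a 0–3 scale, reversed = 3 − raw.
  item 1: 3 − 0 = 3
  item 2: 0
  item 4: 2
  item 10: 0
Sum = 3 + 0 + 2 + 0 = 5

5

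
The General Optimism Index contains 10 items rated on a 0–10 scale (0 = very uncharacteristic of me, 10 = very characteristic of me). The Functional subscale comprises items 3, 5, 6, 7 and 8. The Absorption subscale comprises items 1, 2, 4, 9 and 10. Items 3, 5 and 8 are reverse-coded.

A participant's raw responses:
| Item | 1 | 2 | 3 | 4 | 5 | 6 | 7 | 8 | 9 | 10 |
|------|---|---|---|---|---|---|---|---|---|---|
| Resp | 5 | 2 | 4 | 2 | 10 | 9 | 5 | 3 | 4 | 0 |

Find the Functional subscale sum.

27

Functional items: 3, 5, 6, 7, 8.
Of these, items 3, 5, and 8 are reverse-coded; reverse-coded value = 10 − response.
  item 3: 10 − 4 = 6
  item 5: 10 − 10 = 0
  item 6: 9
  item 7: 5
  item 8: 10 − 3 = 7
Sum = 6 + 0 + 9 + 5 + 7 = 27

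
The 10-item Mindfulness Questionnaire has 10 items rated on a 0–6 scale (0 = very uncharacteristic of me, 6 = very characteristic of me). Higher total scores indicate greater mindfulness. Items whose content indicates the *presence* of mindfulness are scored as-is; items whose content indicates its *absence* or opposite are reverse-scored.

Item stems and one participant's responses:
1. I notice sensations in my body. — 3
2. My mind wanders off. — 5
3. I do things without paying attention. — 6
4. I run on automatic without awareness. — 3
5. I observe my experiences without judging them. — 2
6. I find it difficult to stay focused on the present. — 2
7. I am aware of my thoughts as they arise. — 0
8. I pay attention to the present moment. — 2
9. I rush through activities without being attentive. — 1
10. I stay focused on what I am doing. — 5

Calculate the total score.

Items 2, 3, 4, 6, 9 describe the absence/opposite of mindfulness → reverse-score.
reversed = (0+6) − raw = 6 − raw.
  item 1: 3
  item 2: 6 − 5 = 1
  item 3: 6 − 6 = 0
  item 4: 6 − 3 = 3
  item 5: 2
  item 6: 6 − 2 = 4
  item 7: 0
  item 8: 2
  item 9: 6 − 1 = 5
  item 10: 5
Total = 3 + 1 + 0 + 3 + 2 + 4 + 0 + 2 + 5 + 5 = 25

25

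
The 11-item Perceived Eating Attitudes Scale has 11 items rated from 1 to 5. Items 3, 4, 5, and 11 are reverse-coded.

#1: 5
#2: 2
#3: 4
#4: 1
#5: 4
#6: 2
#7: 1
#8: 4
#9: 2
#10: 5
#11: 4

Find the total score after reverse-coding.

Reverse-coded items (reversed = (1+5) − raw = 6 − raw):
  item 3: 6 − 4 = 2
  item 4: 6 − 1 = 5
  item 5: 6 − 4 = 2
  item 11: 6 − 4 = 2
Scored responses: 5, 2, 2, 5, 2, 2, 1, 4, 2, 5, 2
Total = 5 + 2 + 2 + 5 + 2 + 2 + 1 + 4 + 2 + 5 + 2 = 32

32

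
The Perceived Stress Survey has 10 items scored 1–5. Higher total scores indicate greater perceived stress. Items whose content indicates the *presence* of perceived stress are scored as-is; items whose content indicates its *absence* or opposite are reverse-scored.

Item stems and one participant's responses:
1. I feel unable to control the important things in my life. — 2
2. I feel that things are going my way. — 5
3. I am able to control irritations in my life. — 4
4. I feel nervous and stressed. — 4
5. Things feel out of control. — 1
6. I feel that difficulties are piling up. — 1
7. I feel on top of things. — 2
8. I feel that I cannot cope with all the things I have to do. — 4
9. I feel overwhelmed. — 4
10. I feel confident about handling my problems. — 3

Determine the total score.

Items 2, 3, 7, 10 describe the absence/opposite of perceived stress → reverse-score.
reverse-coded value = 6 − response.
  item 1: 2
  item 2: 6 − 5 = 1
  item 3: 6 − 4 = 2
  item 4: 4
  item 5: 1
  item 6: 1
  item 7: 6 − 2 = 4
  item 8: 4
  item 9: 4
  item 10: 6 − 3 = 3
Total = 2 + 1 + 2 + 4 + 1 + 1 + 4 + 4 + 4 + 3 = 26

26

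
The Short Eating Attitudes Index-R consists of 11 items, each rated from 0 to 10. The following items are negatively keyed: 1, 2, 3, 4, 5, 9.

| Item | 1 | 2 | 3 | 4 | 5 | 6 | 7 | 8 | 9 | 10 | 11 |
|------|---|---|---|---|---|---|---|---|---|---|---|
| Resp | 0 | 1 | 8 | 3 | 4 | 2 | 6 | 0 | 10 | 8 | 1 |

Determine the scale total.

51

Raw sum = 43. Negatively keyed items: 1, 2, 3, 4, 5, 9; their raw sum = 26.
Each reversal replaces raw with 10 − raw, changing the total by 10 − 2·raw per item.
Total = 43 + 6·10 − 2·26 = 43 + 60 − 52 = 51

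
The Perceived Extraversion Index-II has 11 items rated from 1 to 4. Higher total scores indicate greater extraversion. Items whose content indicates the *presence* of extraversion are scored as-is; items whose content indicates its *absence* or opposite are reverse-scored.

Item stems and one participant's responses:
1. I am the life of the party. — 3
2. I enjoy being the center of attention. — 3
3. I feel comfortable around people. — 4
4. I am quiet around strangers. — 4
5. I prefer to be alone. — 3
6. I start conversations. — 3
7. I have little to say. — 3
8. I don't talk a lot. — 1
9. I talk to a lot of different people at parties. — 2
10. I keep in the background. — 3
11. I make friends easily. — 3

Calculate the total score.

Items 4, 5, 7, 8, 10 describe the absence/opposite of extraversion → reverse-score.
on a 1–4 scale, reversed = 5 − raw.
  item 1: 3
  item 2: 3
  item 3: 4
  item 4: 5 − 4 = 1
  item 5: 5 − 3 = 2
  item 6: 3
  item 7: 5 − 3 = 2
  item 8: 5 − 1 = 4
  item 9: 2
  item 10: 5 − 3 = 2
  item 11: 3
Total = 3 + 3 + 4 + 1 + 2 + 3 + 2 + 4 + 2 + 2 + 3 = 29

29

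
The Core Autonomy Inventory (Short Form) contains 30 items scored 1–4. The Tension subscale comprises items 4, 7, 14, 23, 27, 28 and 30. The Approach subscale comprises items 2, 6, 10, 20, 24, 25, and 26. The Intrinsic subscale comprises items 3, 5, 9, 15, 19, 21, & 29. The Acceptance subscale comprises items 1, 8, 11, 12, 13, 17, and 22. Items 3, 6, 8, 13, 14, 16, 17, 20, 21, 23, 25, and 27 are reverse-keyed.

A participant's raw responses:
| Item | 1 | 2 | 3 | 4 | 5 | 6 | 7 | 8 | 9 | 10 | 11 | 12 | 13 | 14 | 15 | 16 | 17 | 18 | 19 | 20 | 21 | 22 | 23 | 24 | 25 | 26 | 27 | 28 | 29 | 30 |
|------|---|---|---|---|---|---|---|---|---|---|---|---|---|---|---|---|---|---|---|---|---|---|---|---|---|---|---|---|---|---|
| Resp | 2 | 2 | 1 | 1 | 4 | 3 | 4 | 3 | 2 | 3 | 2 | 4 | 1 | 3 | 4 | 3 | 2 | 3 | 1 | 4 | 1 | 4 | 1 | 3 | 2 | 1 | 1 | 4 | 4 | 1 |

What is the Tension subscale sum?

Tension items: 4, 7, 14, 23, 27, 28, 30.
Of these, items 14, 23 and 27 are reverse-keyed; on a 1–4 scale, reversed = 5 − raw.
  item 4: 1
  item 7: 4
  item 14: 5 − 3 = 2
  item 23: 5 − 1 = 4
  item 27: 5 − 1 = 4
  item 28: 4
  item 30: 1
Sum = 1 + 4 + 2 + 4 + 4 + 4 + 1 = 20

20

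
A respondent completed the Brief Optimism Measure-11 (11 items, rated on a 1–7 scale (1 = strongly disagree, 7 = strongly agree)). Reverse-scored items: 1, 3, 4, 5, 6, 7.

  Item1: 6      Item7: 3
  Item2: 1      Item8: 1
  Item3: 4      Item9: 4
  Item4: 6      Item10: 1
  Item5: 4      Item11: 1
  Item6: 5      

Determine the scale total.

Reversing items 1, 3, 4, 5, 6 and 7 with 8 − raw:
Total = (8−6) + 1 + (8−4) + (8−6) + (8−4) + (8−5) + (8−3) + 1 + 4 + 1 + 1
      = 2 + 1 + 4 + 2 + 4 + 3 + 5 + 1 + 4 + 1 + 1 = 28

28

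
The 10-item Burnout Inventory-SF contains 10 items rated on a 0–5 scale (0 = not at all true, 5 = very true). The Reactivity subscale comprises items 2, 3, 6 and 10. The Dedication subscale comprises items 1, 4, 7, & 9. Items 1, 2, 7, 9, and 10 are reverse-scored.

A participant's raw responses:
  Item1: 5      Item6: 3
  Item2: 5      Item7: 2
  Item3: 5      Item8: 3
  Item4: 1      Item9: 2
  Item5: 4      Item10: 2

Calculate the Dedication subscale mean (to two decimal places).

Dedication items: 1, 4, 7, 9.
Of these, items 1, 7, and 9 are reverse-scored; on a 0–5 scale, reversed = 5 − raw.
  item 1: 5 − 5 = 0
  item 4: 1
  item 7: 5 − 2 = 3
  item 9: 5 − 2 = 3
Sum = 0 + 1 + 3 + 3 = 7
Mean = 7 / 4 = 1.75

1.75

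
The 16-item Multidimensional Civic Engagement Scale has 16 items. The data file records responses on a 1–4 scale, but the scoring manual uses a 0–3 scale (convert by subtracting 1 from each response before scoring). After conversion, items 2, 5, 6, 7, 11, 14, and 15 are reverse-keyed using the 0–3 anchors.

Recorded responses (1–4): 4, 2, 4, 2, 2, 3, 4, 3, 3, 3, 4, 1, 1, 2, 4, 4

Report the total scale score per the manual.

Convert to 0–3: 3, 1, 3, 1, 1, 2, 3, 2, 2, 2, 3, 0, 0, 1, 3, 3
Reverse-coded (reverse-coded value = 3 − response):
  item 2: 3 − 1 = 2
  item 5: 3 − 1 = 2
  item 6: 3 − 2 = 1
  item 7: 3 − 3 = 0
  item 11: 3 − 3 = 0
  item 14: 3 − 1 = 2
  item 15: 3 − 3 = 0
Scored: 3, 2, 3, 1, 2, 1, 0, 2, 2, 2, 0, 0, 0, 2, 0, 3
Total = 23

23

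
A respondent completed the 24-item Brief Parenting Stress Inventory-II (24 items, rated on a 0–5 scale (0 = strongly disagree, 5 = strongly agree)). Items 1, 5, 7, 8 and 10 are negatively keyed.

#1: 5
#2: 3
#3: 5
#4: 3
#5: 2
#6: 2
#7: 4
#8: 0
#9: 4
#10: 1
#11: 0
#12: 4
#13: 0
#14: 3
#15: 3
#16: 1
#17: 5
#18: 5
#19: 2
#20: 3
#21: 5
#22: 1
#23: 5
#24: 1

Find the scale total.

Negatively keyed items use 5 − raw:
  item 1: 5 − 5 = 0
  item 5: 5 − 2 = 3
  item 7: 5 − 4 = 1
  item 8: 5 − 0 = 5
  item 10: 5 − 1 = 4
Scored items: 0, 3, 5, 3, 3, 2, 1, 5, 4, 4, 0, 4, 0, 3, 3, 1, 5, 5, 2, 3, 5, 1, 5, 1
Total = 0 + 3 + 5 + 3 + 3 + 2 + 1 + 5 + 4 + 4 + 0 + 4 + 0 + 3 + 3 + 1 + 5 + 5 + 2 + 3 + 5 + 1 + 5 + 1 = 68

68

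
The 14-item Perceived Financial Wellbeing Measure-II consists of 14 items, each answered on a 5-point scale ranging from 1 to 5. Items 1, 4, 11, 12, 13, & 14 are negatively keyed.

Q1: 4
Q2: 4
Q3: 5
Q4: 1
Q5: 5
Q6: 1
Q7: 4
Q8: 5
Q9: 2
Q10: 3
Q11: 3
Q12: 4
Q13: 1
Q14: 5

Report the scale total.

47

Raw sum = 47. Negatively keyed items: 1, 4, 11, 12, 13, 14; their raw sum = 18.
Each reversal replaces raw with 6 − raw, changing the total by 6 − 2·raw per item.
Total = 47 + 6·6 − 2·18 = 47 + 36 − 36 = 47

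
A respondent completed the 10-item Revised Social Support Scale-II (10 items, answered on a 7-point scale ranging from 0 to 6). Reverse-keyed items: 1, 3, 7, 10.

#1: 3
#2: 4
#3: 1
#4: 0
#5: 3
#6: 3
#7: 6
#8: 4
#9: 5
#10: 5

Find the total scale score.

28

Reversing items 1, 3, 7, and 10 with 6 − raw:
Total = (6−3) + 4 + (6−1) + 0 + 3 + 3 + (6−6) + 4 + 5 + (6−5)
      = 3 + 4 + 5 + 0 + 3 + 3 + 0 + 4 + 5 + 1 = 28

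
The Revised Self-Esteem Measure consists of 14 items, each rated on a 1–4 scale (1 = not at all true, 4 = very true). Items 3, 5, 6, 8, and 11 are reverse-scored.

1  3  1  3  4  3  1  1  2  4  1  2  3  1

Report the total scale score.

35

Reversing items 3, 5, 6, 8, and 11 with 5 − raw:
Total = 1 + 3 + (5−1) + 3 + (5−4) + (5−3) + 1 + (5−1) + 2 + 4 + (5−1) + 2 + 3 + 1
      = 1 + 3 + 4 + 3 + 1 + 2 + 1 + 4 + 2 + 4 + 4 + 2 + 3 + 1 = 35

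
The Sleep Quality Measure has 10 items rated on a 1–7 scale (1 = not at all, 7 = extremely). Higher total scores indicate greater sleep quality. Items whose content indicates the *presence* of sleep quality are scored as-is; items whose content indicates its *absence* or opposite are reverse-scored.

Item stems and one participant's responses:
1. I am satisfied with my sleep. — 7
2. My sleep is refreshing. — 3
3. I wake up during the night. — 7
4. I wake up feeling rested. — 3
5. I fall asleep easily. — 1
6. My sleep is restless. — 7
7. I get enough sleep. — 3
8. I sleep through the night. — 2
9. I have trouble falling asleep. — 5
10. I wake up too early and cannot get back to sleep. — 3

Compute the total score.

Items 3, 6, 9, 10 describe the absence/opposite of sleep quality → reverse-score.
reversed = (1+7) − raw = 8 − raw.
  item 1: 7
  item 2: 3
  item 3: 8 − 7 = 1
  item 4: 3
  item 5: 1
  item 6: 8 − 7 = 1
  item 7: 3
  item 8: 2
  item 9: 8 − 5 = 3
  item 10: 8 − 3 = 5
Total = 7 + 3 + 1 + 3 + 1 + 1 + 3 + 2 + 3 + 5 = 29

29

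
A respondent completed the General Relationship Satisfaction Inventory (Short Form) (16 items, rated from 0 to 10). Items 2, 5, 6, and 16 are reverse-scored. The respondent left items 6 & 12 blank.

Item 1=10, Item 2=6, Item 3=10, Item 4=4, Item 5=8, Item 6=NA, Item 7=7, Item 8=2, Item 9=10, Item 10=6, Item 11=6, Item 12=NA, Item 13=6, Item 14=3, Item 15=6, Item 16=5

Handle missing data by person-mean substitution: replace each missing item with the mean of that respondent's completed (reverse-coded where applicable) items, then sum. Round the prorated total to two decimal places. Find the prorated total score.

92.57

Reverse-coded (reversed = (0+10) − raw = 10 − raw):
  item 2: 10 − 6 = 4
  item 5: 10 − 8 = 2
  item 16: 10 − 5 = 5
Completed scored items (14 of 16): 10, 4, 10, 4, 2, 7, 2, 10, 6, 6, 6, 3, 6, 5; sum = 81.
Person mean = 81 / 14 ≈ 5.7857
Prorated total = (81 / 14) × 16 = 92.57 (to 2 dp)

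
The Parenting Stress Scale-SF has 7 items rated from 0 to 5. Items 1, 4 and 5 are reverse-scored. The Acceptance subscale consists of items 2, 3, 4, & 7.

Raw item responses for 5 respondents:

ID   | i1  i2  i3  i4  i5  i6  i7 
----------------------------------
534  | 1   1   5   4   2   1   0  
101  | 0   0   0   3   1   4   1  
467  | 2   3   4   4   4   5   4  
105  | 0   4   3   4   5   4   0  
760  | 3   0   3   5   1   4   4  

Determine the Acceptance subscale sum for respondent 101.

Respondent 101 raw: 0, 0, 0, 3, 1, 4, 1.
Acceptance items: 2, 3, 4, 7.
Reverse-coded (reversed = (0+5) − raw = 5 − raw):
  item 2: 0
  item 3: 0
  item 4: 5 − 3 = 2
  item 7: 1
Sum = 0 + 0 + 2 + 1 = 3

3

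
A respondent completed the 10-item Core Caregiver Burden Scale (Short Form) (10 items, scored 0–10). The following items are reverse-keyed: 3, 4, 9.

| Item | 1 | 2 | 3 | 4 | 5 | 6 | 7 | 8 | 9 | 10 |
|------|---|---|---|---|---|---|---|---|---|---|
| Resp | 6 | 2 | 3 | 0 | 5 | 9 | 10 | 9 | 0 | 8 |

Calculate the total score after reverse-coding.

Reversing items 3, 4, & 9 with 10 − raw:
Total = 6 + 2 + (10−3) + (10−0) + 5 + 9 + 10 + 9 + (10−0) + 8
      = 6 + 2 + 7 + 10 + 5 + 9 + 10 + 9 + 10 + 8 = 76

76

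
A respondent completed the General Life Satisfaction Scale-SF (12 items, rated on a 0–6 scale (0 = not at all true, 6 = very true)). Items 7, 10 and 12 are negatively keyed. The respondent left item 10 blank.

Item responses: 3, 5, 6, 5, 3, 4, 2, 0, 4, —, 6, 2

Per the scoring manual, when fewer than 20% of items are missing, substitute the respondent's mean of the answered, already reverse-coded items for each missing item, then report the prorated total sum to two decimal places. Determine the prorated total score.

48.00

Reverse-coded (reversed = (0+6) − raw = 6 − raw):
  item 7: 6 − 2 = 4
  item 12: 6 − 2 = 4
Completed scored items (11 of 12): 3, 5, 6, 5, 3, 4, 4, 0, 4, 6, 4; sum = 44.
Person mean = 44 / 11 ≈ 4.0000
Prorated total = (44 / 11) × 12 = 48.00 (to 2 dp)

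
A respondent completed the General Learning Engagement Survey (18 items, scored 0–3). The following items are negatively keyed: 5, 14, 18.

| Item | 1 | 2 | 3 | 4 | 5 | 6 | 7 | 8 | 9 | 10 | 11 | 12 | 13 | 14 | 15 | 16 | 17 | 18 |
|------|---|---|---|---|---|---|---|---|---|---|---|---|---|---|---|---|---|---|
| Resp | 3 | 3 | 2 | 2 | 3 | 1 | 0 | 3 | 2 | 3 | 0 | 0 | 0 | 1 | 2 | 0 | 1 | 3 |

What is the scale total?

24

Apply reverse scoring (on a 0–3 scale, reversed = 3 − raw):
  item 5: 3 − 3 = 0
  item 14: 3 − 1 = 2
  item 18: 3 − 3 = 0
After reverse-coding: 3, 3, 2, 2, 0, 1, 0, 3, 2, 3, 0, 0, 0, 2, 2, 0, 1, 0
Total = 3 + 3 + 2 + 2 + 0 + 1 + 0 + 3 + 2 + 3 + 0 + 0 + 0 + 2 + 2 + 0 + 1 + 0 = 24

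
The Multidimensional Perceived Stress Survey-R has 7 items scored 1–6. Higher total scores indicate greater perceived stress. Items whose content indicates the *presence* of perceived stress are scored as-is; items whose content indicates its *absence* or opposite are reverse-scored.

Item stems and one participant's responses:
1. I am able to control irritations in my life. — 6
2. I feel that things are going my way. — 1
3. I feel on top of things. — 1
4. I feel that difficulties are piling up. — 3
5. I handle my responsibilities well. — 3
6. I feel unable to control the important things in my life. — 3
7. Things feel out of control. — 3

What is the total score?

26

Items 1, 2, 3, 5 describe the absence/opposite of perceived stress → reverse-score.
reversed = (1+6) − raw = 7 − raw.
  item 1: 7 − 6 = 1
  item 2: 7 − 1 = 6
  item 3: 7 − 1 = 6
  item 4: 3
  item 5: 7 − 3 = 4
  item 6: 3
  item 7: 3
Total = 1 + 6 + 6 + 3 + 4 + 3 + 3 = 26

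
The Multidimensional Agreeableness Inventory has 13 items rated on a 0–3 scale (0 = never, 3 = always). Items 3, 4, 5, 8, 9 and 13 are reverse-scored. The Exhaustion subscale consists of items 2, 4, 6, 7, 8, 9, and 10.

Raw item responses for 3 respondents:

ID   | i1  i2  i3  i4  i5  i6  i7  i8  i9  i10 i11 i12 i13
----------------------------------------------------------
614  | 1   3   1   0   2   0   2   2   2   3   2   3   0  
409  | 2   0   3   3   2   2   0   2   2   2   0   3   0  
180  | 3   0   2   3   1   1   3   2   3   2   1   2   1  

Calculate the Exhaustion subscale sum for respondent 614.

Respondent 614 raw: 1, 3, 1, 0, 2, 0, 2, 2, 2, 3, 2, 3, 0.
Exhaustion items: 2, 4, 6, 7, 8, 9, 10.
Reverse-coded (reverse-coded value = 3 − response):
  item 2: 3
  item 4: 3 − 0 = 3
  item 6: 0
  item 7: 2
  item 8: 3 − 2 = 1
  item 9: 3 − 2 = 1
  item 10: 3
Sum = 3 + 3 + 0 + 2 + 1 + 1 + 3 = 13

13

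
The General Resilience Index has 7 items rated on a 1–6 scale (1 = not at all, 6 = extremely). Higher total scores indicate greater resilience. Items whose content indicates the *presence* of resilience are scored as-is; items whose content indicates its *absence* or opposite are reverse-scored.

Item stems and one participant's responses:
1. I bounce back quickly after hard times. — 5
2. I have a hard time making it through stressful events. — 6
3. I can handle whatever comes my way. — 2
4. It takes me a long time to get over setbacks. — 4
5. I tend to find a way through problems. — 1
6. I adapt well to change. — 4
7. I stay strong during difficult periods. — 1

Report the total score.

Items 2, 4 describe the absence/opposite of resilience → reverse-score.
reversed = (1+6) − raw = 7 − raw.
  item 1: 5
  item 2: 7 − 6 = 1
  item 3: 2
  item 4: 7 − 4 = 3
  item 5: 1
  item 6: 4
  item 7: 1
Total = 5 + 1 + 2 + 3 + 1 + 4 + 1 = 17

17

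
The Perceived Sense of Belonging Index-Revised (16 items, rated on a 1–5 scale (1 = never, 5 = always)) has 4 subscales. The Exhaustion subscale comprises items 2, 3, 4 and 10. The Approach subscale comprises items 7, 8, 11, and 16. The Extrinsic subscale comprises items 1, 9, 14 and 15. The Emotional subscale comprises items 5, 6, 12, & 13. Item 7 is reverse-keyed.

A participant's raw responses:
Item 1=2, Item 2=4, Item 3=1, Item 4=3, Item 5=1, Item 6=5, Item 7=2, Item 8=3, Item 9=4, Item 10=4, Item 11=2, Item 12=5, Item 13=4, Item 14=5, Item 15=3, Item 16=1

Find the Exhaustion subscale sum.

12

Exhaustion items: 2, 3, 4, 10.
  item 2: 4
  item 3: 1
  item 4: 3
  item 10: 4
Sum = 4 + 1 + 3 + 4 = 12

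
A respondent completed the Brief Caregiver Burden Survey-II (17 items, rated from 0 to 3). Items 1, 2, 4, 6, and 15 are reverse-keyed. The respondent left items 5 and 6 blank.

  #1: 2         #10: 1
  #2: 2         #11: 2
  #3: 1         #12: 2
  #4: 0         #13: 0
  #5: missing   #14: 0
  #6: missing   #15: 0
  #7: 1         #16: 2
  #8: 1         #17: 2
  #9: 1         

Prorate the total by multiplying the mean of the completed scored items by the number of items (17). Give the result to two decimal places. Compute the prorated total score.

Reverse-coded (on a 0–3 scale, reversed = 3 − raw):
  item 1: 3 − 2 = 1
  item 2: 3 − 2 = 1
  item 4: 3 − 0 = 3
  item 15: 3 − 0 = 3
Completed scored items (15 of 17): 1, 1, 1, 3, 1, 1, 1, 1, 2, 2, 0, 0, 3, 2, 2; sum = 21.
Person mean = 21 / 15 ≈ 1.4000
Prorated total = (21 / 15) × 17 = 23.80 (to 2 dp)

23.80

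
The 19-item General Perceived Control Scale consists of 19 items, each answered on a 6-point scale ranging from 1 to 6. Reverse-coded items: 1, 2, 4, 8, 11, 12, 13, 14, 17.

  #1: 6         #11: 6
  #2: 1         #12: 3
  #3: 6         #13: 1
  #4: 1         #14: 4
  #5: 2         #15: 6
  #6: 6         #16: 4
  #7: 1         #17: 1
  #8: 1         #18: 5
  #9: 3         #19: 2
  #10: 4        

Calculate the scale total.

78

Reverse-coded items use 7 − raw:
  item 1: 7 − 6 = 1
  item 2: 7 − 1 = 6
  item 4: 7 − 1 = 6
  item 8: 7 − 1 = 6
  item 11: 7 − 6 = 1
  item 12: 7 − 3 = 4
  item 13: 7 − 1 = 6
  item 14: 7 − 4 = 3
  item 17: 7 − 1 = 6
Scored items: 1, 6, 6, 6, 2, 6, 1, 6, 3, 4, 1, 4, 6, 3, 6, 4, 6, 5, 2
Total = 1 + 6 + 6 + 6 + 2 + 6 + 1 + 6 + 3 + 4 + 1 + 4 + 6 + 3 + 6 + 4 + 6 + 5 + 2 = 78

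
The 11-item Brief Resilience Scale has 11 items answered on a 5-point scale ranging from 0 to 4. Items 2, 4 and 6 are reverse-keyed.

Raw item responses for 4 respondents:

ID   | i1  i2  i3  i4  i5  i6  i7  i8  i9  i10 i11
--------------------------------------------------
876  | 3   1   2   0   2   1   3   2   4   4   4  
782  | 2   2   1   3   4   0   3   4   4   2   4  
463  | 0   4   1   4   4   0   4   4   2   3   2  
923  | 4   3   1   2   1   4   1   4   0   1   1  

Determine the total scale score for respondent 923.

16

Respondent 923 raw: 4, 3, 1, 2, 1, 4, 1, 4, 0, 1, 1.
Reverse-coded (reverse-coded value = 4 − response):
  item 1: 4
  item 2: 4 − 3 = 1
  item 3: 1
  item 4: 4 − 2 = 2
  item 5: 1
  item 6: 4 − 4 = 0
  item 7: 1
  item 8: 4
  item 9: 0
  item 10: 1
  item 11: 1
Sum = 4 + 1 + 1 + 2 + 1 + 0 + 1 + 4 + 0 + 1 + 1 = 16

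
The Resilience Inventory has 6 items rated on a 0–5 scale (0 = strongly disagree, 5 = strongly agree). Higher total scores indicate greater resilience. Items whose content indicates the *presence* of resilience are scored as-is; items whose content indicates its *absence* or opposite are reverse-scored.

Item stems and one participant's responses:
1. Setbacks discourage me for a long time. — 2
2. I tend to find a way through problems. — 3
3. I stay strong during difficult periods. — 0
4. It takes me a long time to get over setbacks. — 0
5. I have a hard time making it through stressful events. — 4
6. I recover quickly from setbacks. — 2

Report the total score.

14

Items 1, 4, 5 describe the absence/opposite of resilience → reverse-score.
reverse-coded value = 5 − response.
  item 1: 5 − 2 = 3
  item 2: 3
  item 3: 0
  item 4: 5 − 0 = 5
  item 5: 5 − 4 = 1
  item 6: 2
Total = 3 + 3 + 0 + 5 + 1 + 2 = 14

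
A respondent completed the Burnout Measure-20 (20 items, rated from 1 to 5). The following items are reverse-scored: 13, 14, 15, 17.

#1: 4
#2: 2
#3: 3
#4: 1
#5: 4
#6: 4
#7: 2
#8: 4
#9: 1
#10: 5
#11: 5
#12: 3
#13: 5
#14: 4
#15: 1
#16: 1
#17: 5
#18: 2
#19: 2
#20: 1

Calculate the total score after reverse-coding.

Reverse-coded items (reversed = (1+5) − raw = 6 − raw):
  item 13: 6 − 5 = 1
  item 14: 6 − 4 = 2
  item 15: 6 − 1 = 5
  item 17: 6 − 5 = 1
Scored responses: 4, 2, 3, 1, 4, 4, 2, 4, 1, 5, 5, 3, 1, 2, 5, 1, 1, 2, 2, 1
Total = 4 + 2 + 3 + 1 + 4 + 4 + 2 + 4 + 1 + 5 + 5 + 3 + 1 + 2 + 5 + 1 + 1 + 2 + 2 + 1 = 53

53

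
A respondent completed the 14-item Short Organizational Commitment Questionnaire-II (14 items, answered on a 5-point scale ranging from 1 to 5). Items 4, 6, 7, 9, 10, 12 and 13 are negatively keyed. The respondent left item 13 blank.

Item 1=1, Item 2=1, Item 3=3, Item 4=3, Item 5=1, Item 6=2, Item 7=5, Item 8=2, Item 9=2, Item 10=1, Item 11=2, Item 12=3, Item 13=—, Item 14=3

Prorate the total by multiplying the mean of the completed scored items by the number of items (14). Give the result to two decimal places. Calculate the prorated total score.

Reverse-coded (reverse-coded value = 6 − response):
  item 4: 6 − 3 = 3
  item 6: 6 − 2 = 4
  item 7: 6 − 5 = 1
  item 9: 6 − 2 = 4
  item 10: 6 − 1 = 5
  item 12: 6 − 3 = 3
Completed scored items (13 of 14): 1, 1, 3, 3, 1, 4, 1, 2, 4, 5, 2, 3, 3; sum = 33.
Person mean = 33 / 13 ≈ 2.5385
Prorated total = (33 / 13) × 14 = 35.54 (to 2 dp)

35.54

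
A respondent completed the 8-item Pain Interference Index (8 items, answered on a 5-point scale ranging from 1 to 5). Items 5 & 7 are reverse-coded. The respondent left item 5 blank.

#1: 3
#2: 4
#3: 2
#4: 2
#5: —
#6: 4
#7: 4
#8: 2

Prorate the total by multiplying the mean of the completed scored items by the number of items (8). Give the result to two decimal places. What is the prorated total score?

Reverse-coded (reverse-coded value = 6 − response):
  item 7: 6 − 4 = 2
Completed scored items (7 of 8): 3, 4, 2, 2, 4, 2, 2; sum = 19.
Person mean = 19 / 7 ≈ 2.7143
Prorated total = (19 / 7) × 8 = 21.71 (to 2 dp)

21.71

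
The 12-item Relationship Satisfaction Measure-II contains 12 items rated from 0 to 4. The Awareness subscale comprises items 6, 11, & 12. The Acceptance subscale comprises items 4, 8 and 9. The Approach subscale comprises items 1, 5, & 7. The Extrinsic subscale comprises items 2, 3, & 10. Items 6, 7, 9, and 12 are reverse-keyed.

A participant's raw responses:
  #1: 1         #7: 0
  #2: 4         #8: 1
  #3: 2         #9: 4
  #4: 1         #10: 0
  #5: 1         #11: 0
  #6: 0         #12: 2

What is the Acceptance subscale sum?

Acceptance items: 4, 8, 9.
Of these, item 9 is reverse-keyed; on a 0–4 scale, reversed = 4 − raw.
  item 4: 1
  item 8: 1
  item 9: 4 − 4 = 0
Sum = 1 + 1 + 0 = 2

2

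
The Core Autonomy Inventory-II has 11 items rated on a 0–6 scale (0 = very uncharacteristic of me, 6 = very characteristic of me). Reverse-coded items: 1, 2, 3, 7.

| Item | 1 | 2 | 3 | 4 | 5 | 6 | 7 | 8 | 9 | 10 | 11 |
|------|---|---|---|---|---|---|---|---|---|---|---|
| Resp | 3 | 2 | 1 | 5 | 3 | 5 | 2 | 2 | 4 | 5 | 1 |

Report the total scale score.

41

Reversing items 1, 2, 3, & 7 with 6 − raw:
Total = (6−3) + (6−2) + (6−1) + 5 + 3 + 5 + (6−2) + 2 + 4 + 5 + 1
      = 3 + 4 + 5 + 5 + 3 + 5 + 4 + 2 + 4 + 5 + 1 = 41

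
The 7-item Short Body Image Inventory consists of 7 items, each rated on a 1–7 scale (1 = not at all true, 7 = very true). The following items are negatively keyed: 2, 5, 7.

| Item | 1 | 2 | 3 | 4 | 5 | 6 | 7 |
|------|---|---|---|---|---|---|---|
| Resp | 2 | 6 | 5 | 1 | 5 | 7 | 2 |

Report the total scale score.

Raw sum = 28. Negatively keyed items: 2, 5, 7; their raw sum = 13.
Each reversal replaces raw with 8 − raw, changing the total by 8 − 2·raw per item.
Total = 28 + 3·8 − 2·13 = 28 + 24 − 26 = 26

26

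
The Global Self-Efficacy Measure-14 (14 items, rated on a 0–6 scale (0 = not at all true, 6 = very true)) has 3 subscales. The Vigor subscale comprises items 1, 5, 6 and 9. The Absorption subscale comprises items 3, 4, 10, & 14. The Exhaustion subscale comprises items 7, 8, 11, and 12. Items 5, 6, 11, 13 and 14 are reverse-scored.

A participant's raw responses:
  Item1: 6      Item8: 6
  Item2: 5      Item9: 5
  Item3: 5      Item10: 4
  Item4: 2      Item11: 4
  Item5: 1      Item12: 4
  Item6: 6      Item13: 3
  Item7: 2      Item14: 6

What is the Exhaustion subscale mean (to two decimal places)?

3.50

Exhaustion items: 7, 8, 11, 12.
Of these, item 11 is reverse-scored; on a 0–6 scale, reversed = 6 − raw.
  item 7: 2
  item 8: 6
  item 11: 6 − 4 = 2
  item 12: 4
Sum = 2 + 6 + 2 + 4 = 14
Mean = 14 / 4 = 3.50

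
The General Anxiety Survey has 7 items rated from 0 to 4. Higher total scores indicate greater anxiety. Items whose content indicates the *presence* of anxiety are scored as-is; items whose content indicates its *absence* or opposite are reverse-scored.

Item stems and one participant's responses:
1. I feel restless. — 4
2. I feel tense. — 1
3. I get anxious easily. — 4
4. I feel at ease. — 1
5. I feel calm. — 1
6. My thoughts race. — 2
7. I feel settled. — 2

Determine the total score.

Items 4, 5, 7 describe the absence/opposite of anxiety → reverse-score.
reverse-coded value = 4 − response.
  item 1: 4
  item 2: 1
  item 3: 4
  item 4: 4 − 1 = 3
  item 5: 4 − 1 = 3
  item 6: 2
  item 7: 4 − 2 = 2
Total = 4 + 1 + 4 + 3 + 3 + 2 + 2 = 19

19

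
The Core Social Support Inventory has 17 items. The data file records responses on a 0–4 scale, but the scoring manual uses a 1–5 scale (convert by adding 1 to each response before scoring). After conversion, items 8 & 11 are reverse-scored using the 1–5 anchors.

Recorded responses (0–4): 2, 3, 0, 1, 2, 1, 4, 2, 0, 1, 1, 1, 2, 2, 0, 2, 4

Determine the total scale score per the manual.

Convert to 1–5: 3, 4, 1, 2, 3, 2, 5, 3, 1, 2, 2, 2, 3, 3, 1, 3, 5
Reverse-coded (reverse-coded value = 6 − response):
  item 8: 6 − 3 = 3
  item 11: 6 − 2 = 4
Scored: 3, 4, 1, 2, 3, 2, 5, 3, 1, 2, 4, 2, 3, 3, 1, 3, 5
Total = 47

47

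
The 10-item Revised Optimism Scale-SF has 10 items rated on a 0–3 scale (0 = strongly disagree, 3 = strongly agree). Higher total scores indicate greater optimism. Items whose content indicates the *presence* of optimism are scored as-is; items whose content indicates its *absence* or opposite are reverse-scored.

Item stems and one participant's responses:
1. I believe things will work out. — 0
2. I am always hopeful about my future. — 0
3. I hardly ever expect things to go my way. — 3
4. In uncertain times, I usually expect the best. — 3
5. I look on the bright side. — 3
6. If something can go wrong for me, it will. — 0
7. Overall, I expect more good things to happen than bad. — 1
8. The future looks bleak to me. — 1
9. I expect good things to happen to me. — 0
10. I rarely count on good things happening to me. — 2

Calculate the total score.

13

Items 3, 6, 8, 10 describe the absence/opposite of optimism → reverse-score.
reversed = (0+3) − raw = 3 − raw.
  item 1: 0
  item 2: 0
  item 3: 3 − 3 = 0
  item 4: 3
  item 5: 3
  item 6: 3 − 0 = 3
  item 7: 1
  item 8: 3 − 1 = 2
  item 9: 0
  item 10: 3 − 2 = 1
Total = 0 + 0 + 0 + 3 + 3 + 3 + 1 + 2 + 0 + 1 = 13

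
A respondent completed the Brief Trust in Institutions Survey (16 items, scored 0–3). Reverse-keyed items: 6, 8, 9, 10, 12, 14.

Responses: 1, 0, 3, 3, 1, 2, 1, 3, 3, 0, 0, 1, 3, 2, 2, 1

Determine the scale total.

Apply reverse scoring (on a 0–3 scale, reversed = 3 − raw):
  item 6: 3 − 2 = 1
  item 8: 3 − 3 = 0
  item 9: 3 − 3 = 0
  item 10: 3 − 0 = 3
  item 12: 3 − 1 = 2
  item 14: 3 − 2 = 1
Scored responses: 1, 0, 3, 3, 1, 1, 1, 0, 0, 3, 0, 2, 3, 1, 2, 1
Total = 1 + 0 + 3 + 3 + 1 + 1 + 1 + 0 + 0 + 3 + 0 + 2 + 3 + 1 + 2 + 1 = 22

22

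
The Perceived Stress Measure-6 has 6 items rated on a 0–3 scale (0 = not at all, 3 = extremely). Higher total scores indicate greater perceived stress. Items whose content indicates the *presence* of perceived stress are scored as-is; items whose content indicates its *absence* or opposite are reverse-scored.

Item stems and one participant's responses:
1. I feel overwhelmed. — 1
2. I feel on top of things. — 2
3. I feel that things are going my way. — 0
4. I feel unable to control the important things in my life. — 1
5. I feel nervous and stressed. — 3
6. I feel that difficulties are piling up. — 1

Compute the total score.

10

Items 2, 3 describe the absence/opposite of perceived stress → reverse-score.
reversed = (0+3) − raw = 3 − raw.
  item 1: 1
  item 2: 3 − 2 = 1
  item 3: 3 − 0 = 3
  item 4: 1
  item 5: 3
  item 6: 1
Total = 1 + 1 + 3 + 1 + 3 + 1 = 10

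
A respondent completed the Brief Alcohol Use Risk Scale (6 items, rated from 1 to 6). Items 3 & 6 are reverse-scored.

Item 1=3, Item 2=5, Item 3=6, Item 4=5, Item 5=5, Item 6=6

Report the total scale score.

20

Reverse-coded items (on a 1–6 scale, reversed = 7 − raw):
  item 3: 7 − 6 = 1
  item 6: 7 − 6 = 1
After reverse-coding: 3, 5, 1, 5, 5, 1
Total = 3 + 5 + 1 + 5 + 5 + 1 = 20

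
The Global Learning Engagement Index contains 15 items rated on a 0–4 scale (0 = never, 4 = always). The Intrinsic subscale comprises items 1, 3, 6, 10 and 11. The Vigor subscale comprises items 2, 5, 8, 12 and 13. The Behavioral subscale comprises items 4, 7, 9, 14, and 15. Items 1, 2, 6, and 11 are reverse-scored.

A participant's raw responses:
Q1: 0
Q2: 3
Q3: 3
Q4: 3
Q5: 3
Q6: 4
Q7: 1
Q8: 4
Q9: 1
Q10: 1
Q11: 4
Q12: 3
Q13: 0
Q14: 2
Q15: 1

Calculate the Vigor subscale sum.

Vigor items: 2, 5, 8, 12, 13.
Of these, item 2 is reverse-scored; reversed = (0+4) − raw = 4 − raw.
  item 2: 4 − 3 = 1
  item 5: 3
  item 8: 4
  item 12: 3
  item 13: 0
Sum = 1 + 3 + 4 + 3 + 0 = 11

11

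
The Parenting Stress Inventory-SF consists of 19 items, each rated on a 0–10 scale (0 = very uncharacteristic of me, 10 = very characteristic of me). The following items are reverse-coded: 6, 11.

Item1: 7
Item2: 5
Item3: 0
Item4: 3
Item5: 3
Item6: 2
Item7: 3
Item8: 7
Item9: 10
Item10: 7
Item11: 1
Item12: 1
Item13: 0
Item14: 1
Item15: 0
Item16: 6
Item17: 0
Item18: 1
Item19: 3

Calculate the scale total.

Apply reverse scoring (reverse-coded value = 10 − response):
  item 6: 10 − 2 = 8
  item 11: 10 − 1 = 9
After reverse-coding: 7, 5, 0, 3, 3, 8, 3, 7, 10, 7, 9, 1, 0, 1, 0, 6, 0, 1, 3
Total = 7 + 5 + 0 + 3 + 3 + 8 + 3 + 7 + 10 + 7 + 9 + 1 + 0 + 1 + 0 + 6 + 0 + 1 + 3 = 74

74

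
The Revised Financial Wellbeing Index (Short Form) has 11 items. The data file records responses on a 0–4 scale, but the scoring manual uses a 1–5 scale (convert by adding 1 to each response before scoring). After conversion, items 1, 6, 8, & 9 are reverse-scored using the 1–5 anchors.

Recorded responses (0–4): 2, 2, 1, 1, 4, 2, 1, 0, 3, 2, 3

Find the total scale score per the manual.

Convert to 1–5: 3, 3, 2, 2, 5, 3, 2, 1, 4, 3, 4
Reverse-coded (on a 1–5 scale, reversed = 6 − raw):
  item 1: 6 − 3 = 3
  item 6: 6 − 3 = 3
  item 8: 6 − 1 = 5
  item 9: 6 − 4 = 2
Scored: 3, 3, 2, 2, 5, 3, 2, 5, 2, 3, 4
Total = 34

34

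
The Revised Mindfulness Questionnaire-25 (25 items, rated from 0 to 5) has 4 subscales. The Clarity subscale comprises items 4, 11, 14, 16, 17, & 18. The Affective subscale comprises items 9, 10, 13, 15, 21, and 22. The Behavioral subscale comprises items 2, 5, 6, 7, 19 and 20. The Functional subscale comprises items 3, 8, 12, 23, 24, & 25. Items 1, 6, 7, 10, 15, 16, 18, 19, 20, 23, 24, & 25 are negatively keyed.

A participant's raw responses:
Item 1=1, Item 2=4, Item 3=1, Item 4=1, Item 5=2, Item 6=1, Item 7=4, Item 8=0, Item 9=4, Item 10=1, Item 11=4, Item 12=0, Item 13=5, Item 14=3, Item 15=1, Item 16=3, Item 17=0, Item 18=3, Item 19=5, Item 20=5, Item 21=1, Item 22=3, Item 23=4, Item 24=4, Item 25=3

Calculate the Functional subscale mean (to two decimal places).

0.83

Functional items: 3, 8, 12, 23, 24, 25.
Of these, items 23, 24, and 25 are negatively keyed; on a 0–5 scale, reversed = 5 − raw.
  item 3: 1
  item 8: 0
  item 12: 0
  item 23: 5 − 4 = 1
  item 24: 5 − 4 = 1
  item 25: 5 − 3 = 2
Sum = 1 + 0 + 0 + 1 + 1 + 2 = 5
Mean = 5 / 6 = 0.83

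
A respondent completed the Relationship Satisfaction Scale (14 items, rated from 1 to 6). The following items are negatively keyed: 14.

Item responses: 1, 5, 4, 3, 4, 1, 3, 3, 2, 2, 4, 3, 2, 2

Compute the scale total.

42

Raw sum = 39. Negatively keyed items: 14; their raw sum = 2.
Each reversal replaces raw with 7 − raw, changing the total by 7 − 2·raw per item.
Total = 39 + 1·7 − 2·2 = 39 + 7 − 4 = 42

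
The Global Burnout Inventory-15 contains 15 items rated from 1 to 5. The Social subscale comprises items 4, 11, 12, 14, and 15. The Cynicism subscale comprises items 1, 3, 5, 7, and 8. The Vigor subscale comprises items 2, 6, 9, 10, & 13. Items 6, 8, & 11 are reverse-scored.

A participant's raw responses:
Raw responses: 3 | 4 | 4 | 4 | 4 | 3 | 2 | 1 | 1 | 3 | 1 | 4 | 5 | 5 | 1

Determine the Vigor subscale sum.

16

Vigor items: 2, 6, 9, 10, 13.
Of these, item 6 is reverse-scored; on a 1–5 scale, reversed = 6 − raw.
  item 2: 4
  item 6: 6 − 3 = 3
  item 9: 1
  item 10: 3
  item 13: 5
Sum = 4 + 3 + 1 + 3 + 5 = 16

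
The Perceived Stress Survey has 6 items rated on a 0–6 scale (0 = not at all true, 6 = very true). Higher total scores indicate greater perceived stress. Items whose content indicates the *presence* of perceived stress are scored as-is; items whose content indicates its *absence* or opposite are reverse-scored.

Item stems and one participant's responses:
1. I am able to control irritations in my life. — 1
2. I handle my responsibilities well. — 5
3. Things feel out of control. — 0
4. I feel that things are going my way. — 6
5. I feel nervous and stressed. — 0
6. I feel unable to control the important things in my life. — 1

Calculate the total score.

7

Items 1, 2, 4 describe the absence/opposite of perceived stress → reverse-score.
on a 0–6 scale, reversed = 6 − raw.
  item 1: 6 − 1 = 5
  item 2: 6 − 5 = 1
  item 3: 0
  item 4: 6 − 6 = 0
  item 5: 0
  item 6: 1
Total = 5 + 1 + 0 + 0 + 0 + 1 = 7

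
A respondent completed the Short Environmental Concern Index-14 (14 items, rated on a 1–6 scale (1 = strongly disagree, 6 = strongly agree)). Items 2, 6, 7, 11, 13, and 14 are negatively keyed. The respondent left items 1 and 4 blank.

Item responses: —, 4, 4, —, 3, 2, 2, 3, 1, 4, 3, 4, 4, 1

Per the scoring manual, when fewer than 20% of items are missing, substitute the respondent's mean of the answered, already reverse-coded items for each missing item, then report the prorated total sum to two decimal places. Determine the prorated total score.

Reverse-coded (reverse-coded value = 7 − response):
  item 2: 7 − 4 = 3
  item 6: 7 − 2 = 5
  item 7: 7 − 2 = 5
  item 11: 7 − 3 = 4
  item 13: 7 − 4 = 3
  item 14: 7 − 1 = 6
Completed scored items (12 of 14): 3, 4, 3, 5, 5, 3, 1, 4, 4, 4, 3, 6; sum = 45.
Person mean = 45 / 12 ≈ 3.7500
Prorated total = (45 / 12) × 14 = 52.50 (to 2 dp)

52.50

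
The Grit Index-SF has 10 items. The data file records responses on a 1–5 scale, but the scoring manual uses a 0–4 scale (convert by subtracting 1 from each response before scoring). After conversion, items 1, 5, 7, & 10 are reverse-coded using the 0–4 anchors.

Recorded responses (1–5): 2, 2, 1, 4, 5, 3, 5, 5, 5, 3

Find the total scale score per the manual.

Convert to 0–4: 1, 1, 0, 3, 4, 2, 4, 4, 4, 2
Reverse-coded (reverse-coded value = 4 − response):
  item 1: 4 − 1 = 3
  item 5: 4 − 4 = 0
  item 7: 4 − 4 = 0
  item 10: 4 − 2 = 2
Scored: 3, 1, 0, 3, 0, 2, 0, 4, 4, 2
Total = 19

19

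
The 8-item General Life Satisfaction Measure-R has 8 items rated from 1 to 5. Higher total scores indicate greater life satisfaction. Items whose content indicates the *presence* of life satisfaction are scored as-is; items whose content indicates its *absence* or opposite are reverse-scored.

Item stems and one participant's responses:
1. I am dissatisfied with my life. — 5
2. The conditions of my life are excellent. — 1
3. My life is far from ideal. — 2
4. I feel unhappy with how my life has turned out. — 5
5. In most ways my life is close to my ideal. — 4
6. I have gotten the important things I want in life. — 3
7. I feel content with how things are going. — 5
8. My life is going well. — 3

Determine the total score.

Items 1, 3, 4 describe the absence/opposite of life satisfaction → reverse-score.
reverse-coded value = 6 − response.
  item 1: 6 − 5 = 1
  item 2: 1
  item 3: 6 − 2 = 4
  item 4: 6 − 5 = 1
  item 5: 4
  item 6: 3
  item 7: 5
  item 8: 3
Total = 1 + 1 + 4 + 1 + 4 + 3 + 5 + 3 = 22

22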